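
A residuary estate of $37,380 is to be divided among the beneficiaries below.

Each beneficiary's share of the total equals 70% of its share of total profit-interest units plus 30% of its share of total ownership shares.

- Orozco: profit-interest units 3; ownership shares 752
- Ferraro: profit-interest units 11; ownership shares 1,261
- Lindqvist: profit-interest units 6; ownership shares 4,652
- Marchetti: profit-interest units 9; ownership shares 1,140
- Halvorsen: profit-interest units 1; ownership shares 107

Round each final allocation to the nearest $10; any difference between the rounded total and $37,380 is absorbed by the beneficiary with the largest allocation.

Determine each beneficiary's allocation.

Profit-interest units total 30; ownership shares total 7,912.
Combined weights (70% profit-interest units + 30% ownership shares): Orozco 0.0985; Ferraro 0.3045; Lindqvist 0.3164; Marchetti 0.2532; Halvorsen 0.0274.
Proportional shares: Orozco 3,682.44; Ferraro 11,381.47; Lindqvist 11,826.67; Marchetti 9,465.57; Halvorsen 1,023.86.
At nearest $10: Orozco $3,680; Ferraro $11,380; Lindqvist $11,830; Marchetti $9,470; Halvorsen $1,020. Sum = $37,380.
Sum already equals the total — no adjustment.

Orozco: $3,680 · Ferraro: $11,380 · Lindqvist: $11,830 · Marchetti: $9,470 · Halvorsen: $1,020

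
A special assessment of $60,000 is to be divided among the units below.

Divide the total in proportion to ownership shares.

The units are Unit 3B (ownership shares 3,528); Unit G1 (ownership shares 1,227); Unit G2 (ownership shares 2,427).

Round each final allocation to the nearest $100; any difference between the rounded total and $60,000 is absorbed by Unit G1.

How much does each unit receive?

Unit 3B: $29,500; Unit G1: $10,200; Unit G2: $20,300

Total ownership shares = 7,182.
Unrounded shares: Unit 3B 3,528/7,182 × $60,000 = 29,473.68; Unit G1 1,227/7,182 × $60,000 = 10,250.63; Unit G2 2,427/7,182 × $60,000 = 20,275.69.
At nearest $100: Unit 3B $29,500; Unit G1 $10,300; Unit G2 $20,300. Sum = $60,100.
Difference $60,000 − $60,100 = −$100 applied to Unit G1: Unit G1 becomes $10,200.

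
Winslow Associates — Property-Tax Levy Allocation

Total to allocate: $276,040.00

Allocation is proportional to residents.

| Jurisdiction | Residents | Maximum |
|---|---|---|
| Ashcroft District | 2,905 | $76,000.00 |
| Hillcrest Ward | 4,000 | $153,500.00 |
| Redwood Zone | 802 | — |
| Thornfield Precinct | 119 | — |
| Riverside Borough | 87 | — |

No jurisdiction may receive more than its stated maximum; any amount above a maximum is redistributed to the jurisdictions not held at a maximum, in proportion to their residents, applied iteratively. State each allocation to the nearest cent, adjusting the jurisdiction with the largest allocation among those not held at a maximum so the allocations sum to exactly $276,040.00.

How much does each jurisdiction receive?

Ashcroft District: $76,000.00 · Hillcrest Ward: $153,500.00 · Redwood Zone: $37,028.84 · Thornfield Precinct: $5,494.31 · Riverside Borough: $4,016.85

Combined residents = 7,913.
Proportional shares (ignoring caps): Ashcroft District 101,339.0876; Hillcrest Ward 139,537.4700; Redwood Zone 27,977.2627; Thornfield Precinct 4,151.2397; Riverside Borough 3,034.9400.
Capped: Ashcroft District ($76,000.00); remaining pool $200,040.00 reallocated over remaining residents 5,008.
Capped: Hillcrest Ward ($153,500.00); remaining pool $46,540.00 reallocated over remaining residents 1,008.
Shares after redistribution: Redwood Zone 37,028.8492 → $37,028.85; Thornfield Precinct 5,494.3056 → $5,494.31; Riverside Borough 4,016.8452 → $4,016.85.
Rounding difference −$0.01 applied to Redwood Zone → $37,028.84.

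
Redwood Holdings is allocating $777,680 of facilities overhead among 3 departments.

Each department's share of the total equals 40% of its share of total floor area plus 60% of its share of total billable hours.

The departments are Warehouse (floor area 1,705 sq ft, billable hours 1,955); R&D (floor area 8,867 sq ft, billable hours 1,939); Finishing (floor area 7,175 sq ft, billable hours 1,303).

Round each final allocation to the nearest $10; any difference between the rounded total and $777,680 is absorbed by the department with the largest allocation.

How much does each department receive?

Floor area total 17,747; billable hours total 5,197.
Combined weights (40% floor area + 60% billable hours): Warehouse 0.2641; R&D 0.4237; Finishing 0.3122.
Proportional shares: Warehouse 205,413.42; R&D 329,513.45; Finishing 242,753.14.
Rounded to nearest $10: Warehouse $205,410; R&D $329,510; Finishing $242,750. Sum = $777,670.
Difference $777,680 − $777,670 = +$10 applied to largest allocation (R&D): R&D becomes $329,520.

Warehouse: $205,410; R&D: $329,520; Finishing: $242,750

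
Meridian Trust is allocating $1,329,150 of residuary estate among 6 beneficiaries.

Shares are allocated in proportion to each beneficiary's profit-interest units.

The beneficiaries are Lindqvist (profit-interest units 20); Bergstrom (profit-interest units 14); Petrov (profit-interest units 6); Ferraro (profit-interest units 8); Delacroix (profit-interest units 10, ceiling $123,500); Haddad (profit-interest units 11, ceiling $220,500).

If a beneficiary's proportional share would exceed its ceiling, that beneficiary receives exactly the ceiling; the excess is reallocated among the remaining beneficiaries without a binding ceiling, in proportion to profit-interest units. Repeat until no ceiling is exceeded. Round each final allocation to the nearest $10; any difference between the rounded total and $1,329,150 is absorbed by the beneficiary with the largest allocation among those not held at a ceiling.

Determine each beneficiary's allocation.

Lindqvist: $410,480; Bergstrom: $287,340; Petrov: $123,140; Ferraro: $164,190; Delacroix: $123,500; Haddad: $220,500

Sum of profit-interest units: 69.
Pro-rata shares before constraints: Lindqvist 385,260.87; Bergstrom 269,682.61; Petrov 115,578.26; Ferraro 154,104.35; Delacroix 192,630.43; Haddad 211,893.48.
Cap binds for Delacroix ($123,500); remaining pool $1,205,650 reallocated over remaining profit-interest units 59.
Cap binds for Haddad ($220,500); remaining pool $985,150 reallocated over remaining profit-interest units 48.
Remaining shares: Lindqvist 410,479.17 → $410,480; Bergstrom 287,335.42 → $287,340; Petrov 123,143.75 → $123,140; Ferraro 164,191.67 → $164,190.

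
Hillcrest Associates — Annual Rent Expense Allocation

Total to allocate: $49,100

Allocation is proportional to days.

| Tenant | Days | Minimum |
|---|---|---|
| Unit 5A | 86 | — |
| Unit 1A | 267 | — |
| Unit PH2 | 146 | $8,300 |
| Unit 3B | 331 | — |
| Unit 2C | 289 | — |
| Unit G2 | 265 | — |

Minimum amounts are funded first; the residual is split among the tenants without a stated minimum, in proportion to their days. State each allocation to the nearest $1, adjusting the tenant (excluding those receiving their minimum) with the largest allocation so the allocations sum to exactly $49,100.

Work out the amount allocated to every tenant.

Fund the minimums — Unit PH2 $8,300. Balance $40,800.
Balance split over remaining days 1,238: Unit 5A 2,834.25 → $2,834; Unit 1A 8,799.35 → $8,799; Unit 3B 10,908.56 → $10,909; Unit 2C 9,524.39 → $9,524; Unit G2 8,733.44 → $8,733.
Rounding difference +$1 applied to Unit 3B → $10,910.

Unit 5A: $2,834 | Unit 1A: $8,799 | Unit PH2: $8,300 | Unit 3B: $10,910 | Unit 2C: $9,524 | Unit G2: $8,733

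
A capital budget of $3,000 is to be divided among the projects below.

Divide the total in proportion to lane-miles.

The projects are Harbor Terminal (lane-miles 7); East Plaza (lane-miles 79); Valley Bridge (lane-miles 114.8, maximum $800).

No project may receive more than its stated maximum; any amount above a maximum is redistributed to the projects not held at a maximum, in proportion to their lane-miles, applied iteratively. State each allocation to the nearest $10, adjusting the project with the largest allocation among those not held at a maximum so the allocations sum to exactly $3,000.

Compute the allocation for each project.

Harbor Terminal: $180 · East Plaza: $2,020 · Valley Bridge: $800

Sum of lane-miles: 200.8.
Unconstrained shares: Harbor Terminal 104.58; East Plaza 1,180.28; Valley Bridge 1,715.14.
Capped: Valley Bridge ($800); balance $2,200 reallocated over remaining lane-miles 86.
Redistributed shares: Harbor Terminal 179.07 → $180; East Plaza 2,020.93 → $2,020.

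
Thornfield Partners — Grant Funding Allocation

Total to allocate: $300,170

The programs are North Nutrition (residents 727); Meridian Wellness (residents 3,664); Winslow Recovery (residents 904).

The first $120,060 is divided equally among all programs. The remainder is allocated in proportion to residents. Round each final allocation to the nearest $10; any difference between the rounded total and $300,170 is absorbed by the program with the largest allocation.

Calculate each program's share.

North Nutrition: $64,750; Meridian Wellness: $164,650; Winslow Recovery: $70,770

$120,060 shared equally gives $40,020 per program.
Remainder $180,110 by residents (total 5,295): North Nutrition 24,728.98 → $24,730; Meridian Wellness 124,631.36 → $124,630; Winslow Recovery 30,749.66 → $30,750.
Totals: North Nutrition $40,020 + $24,730 = $64,750; Meridian Wellness $40,020 + $124,630 = $164,650; Winslow Recovery $40,020 + $30,750 = $70,770.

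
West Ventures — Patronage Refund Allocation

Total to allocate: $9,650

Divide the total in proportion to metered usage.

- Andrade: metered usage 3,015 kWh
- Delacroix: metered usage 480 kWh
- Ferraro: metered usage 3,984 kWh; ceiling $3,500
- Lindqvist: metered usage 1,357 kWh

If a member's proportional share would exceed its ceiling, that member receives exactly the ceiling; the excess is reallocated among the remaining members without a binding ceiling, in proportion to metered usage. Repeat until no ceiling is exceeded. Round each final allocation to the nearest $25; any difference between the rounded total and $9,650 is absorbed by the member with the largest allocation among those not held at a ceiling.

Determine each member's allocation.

Andrade: $3,825 | Delacroix: $600 | Ferraro: $3,500 | Lindqvist: $1,725

Sum of metered usage: 8,836.
Unconstrained shares: Andrade 3,292.75; Delacroix 524.22; Ferraro 4,351.02; Lindqvist 1,482.01.
Held at cap: Ferraro ($3,500); remaining pool $6,150 reallocated over remaining metered usage 4,852.
Shares after redistribution: Andrade 3,821.57 → $3,825; Delacroix 608.41 → $600; Lindqvist 1,720.02 → $1,725.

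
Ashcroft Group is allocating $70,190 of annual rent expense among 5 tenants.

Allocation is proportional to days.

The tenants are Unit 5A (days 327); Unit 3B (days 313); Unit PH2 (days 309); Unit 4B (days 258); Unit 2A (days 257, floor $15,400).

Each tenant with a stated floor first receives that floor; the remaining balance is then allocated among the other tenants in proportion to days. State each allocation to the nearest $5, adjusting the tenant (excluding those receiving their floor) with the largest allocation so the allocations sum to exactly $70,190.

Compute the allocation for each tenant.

Fund the minimums — Unit 2A $15,400. Residual $54,790.
Residual split over remaining days 1,207: Unit 5A 14,843.69 → $14,845; Unit 3B 14,208.18 → $14,210; Unit PH2 14,026.60 → $14,025; Unit 4B 11,711.53 → $11,710.

Unit 5A: $14,845; Unit 3B: $14,210; Unit PH2: $14,025; Unit 4B: $11,710; Unit 2A: $15,400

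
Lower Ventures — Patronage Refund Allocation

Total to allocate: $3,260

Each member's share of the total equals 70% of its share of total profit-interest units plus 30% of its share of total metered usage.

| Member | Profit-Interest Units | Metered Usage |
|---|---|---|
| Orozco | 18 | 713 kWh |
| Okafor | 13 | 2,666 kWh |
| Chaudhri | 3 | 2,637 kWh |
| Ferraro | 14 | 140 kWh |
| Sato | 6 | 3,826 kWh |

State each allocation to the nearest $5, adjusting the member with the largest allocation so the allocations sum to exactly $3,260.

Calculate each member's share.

Profit-interest units total 54; metered usage total 9,982.
Blended shares (70% profit-interest units + 30% metered usage): Orozco 0.2548; Okafor 0.2486; Chaudhri 0.1181; Ferraro 0.1857; Sato 0.1928.
Unrounded shares: Orozco 830.52; Okafor 810.58; Chaudhri 385.14; Ferraro 605.35; Sato 628.41.
At nearest $5: Orozco $830; Okafor $810; Chaudhri $385; Ferraro $605; Sato $630. Sum = $3,260.
No rounding difference to absorb.

Orozco: $830; Okafor: $810; Chaudhri: $385; Ferraro: $605; Sato: $630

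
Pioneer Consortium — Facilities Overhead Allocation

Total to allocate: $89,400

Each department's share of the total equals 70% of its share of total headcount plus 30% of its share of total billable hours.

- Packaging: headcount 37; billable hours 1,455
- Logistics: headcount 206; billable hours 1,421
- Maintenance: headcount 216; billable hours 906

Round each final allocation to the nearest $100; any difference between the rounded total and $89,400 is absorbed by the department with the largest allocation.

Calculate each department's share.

Totals — headcount 459, billable hours 3,782.
Composite weights (70% headcount + 30% billable hours): Packaging 0.1718; Logistics 0.4269; Maintenance 0.4013.
Unrounded shares: Packaging 15,362.69; Logistics 38,163.01; Maintenance 35,874.30.
At nearest $100: Packaging $15,400; Logistics $38,200; Maintenance $35,900. Sum = $89,500.
Difference $89,400 − $89,500 = −$100 applied to largest allocation (Logistics): Logistics becomes $38,100.

Packaging: $15,400 · Logistics: $38,100 · Maintenance: $35,900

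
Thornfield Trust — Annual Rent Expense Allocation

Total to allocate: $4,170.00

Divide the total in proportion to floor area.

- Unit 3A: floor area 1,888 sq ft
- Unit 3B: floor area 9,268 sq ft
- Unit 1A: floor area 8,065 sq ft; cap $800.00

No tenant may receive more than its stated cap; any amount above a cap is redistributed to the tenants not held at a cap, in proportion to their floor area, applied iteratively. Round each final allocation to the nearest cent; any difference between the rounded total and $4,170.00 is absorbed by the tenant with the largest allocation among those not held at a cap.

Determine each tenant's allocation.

Floor area total: 19,221.
Unconstrained shares: Unit 3A 409.6020; Unit 3B 2,010.6946; Unit 1A 1,749.7034.
Cap binds for Unit 1A ($800.00); residual $3,370.00 reallocated over remaining floor area 11,156.
Shares after redistribution: Unit 3A 570.3263 → $570.33; Unit 3B 2,799.6737 → $2,799.67.

Unit 3A: $570.33 · Unit 3B: $2,799.67 · Unit 1A: $800.00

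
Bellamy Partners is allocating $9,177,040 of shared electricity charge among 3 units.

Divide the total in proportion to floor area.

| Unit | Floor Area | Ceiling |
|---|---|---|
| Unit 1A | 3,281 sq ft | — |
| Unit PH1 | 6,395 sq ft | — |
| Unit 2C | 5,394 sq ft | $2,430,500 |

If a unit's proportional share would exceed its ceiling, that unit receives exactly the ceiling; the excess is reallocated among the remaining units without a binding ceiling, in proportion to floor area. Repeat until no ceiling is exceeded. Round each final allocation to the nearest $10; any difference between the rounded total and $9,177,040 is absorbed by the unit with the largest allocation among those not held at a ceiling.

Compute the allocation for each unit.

Unit 1A: $2,287,660 | Unit PH1: $4,458,880 | Unit 2C: $2,430,500

Total floor area = 15,070.
Unconstrained shares: Unit 1A 1,998,000.55; Unit PH1 3,894,304.63; Unit 2C 3,284,734.82.
Cap binds for Unit 2C ($2,430,500); residual $6,746,540 reallocated over remaining floor area 9,676.
Shares after redistribution: Unit 1A 2,287,659.96 → $2,287,660; Unit PH1 4,458,880.04 → $4,458,880.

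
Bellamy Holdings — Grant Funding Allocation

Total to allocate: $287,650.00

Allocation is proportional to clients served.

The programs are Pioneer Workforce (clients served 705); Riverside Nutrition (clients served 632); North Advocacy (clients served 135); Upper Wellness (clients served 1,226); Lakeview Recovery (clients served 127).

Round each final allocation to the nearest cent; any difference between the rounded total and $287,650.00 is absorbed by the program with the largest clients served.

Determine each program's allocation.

Total clients served = 705 + 632 + 135 + 1,226 + 127 = 2,825.
Unrounded shares: Pioneer Workforce 71,785.2212; Riverside Nutrition 64,352.1416; North Advocacy 13,746.1062; Upper Wellness 124,835.0088; Lakeview Recovery 12,931.5221.
At nearest cent: Pioneer Workforce $71,785.22; Riverside Nutrition $64,352.14; North Advocacy $13,746.11; Upper Wellness $124,835.01; Lakeview Recovery $12,931.52. Sum = $287,650.00.
Rounded total matches; no reconciliation needed.

Pioneer Workforce: $71,785.22 | Riverside Nutrition: $64,352.14 | North Advocacy: $13,746.11 | Upper Wellness: $124,835.01 | Lakeview Recovery: $12,931.52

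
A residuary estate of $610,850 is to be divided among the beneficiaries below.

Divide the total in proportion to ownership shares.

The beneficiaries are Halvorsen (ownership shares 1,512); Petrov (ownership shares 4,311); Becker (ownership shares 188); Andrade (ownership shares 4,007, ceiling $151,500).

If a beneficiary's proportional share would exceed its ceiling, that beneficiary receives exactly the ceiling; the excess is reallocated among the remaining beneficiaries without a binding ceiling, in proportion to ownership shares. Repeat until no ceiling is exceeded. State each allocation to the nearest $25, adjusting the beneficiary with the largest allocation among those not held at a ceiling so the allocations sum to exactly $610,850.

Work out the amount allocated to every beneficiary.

Combined ownership shares = 10,018.
Proportional shares (ignoring caps): Halvorsen 92,194.57; Petrov 262,864.28; Becker 11,463.35; Andrade 244,327.80.
Held at cap: Andrade ($151,500); residual $459,350 reallocated over remaining ownership shares 6,011.
Redistributed shares: Halvorsen 115,544.37 → $115,550; Petrov 329,439.00 → $329,450; Becker 14,366.63 → $14,375.
Rounding difference −$25 applied to Petrov → $329,425.

Halvorsen: $115,550 | Petrov: $329,425 | Becker: $14,375 | Andrade: $151,500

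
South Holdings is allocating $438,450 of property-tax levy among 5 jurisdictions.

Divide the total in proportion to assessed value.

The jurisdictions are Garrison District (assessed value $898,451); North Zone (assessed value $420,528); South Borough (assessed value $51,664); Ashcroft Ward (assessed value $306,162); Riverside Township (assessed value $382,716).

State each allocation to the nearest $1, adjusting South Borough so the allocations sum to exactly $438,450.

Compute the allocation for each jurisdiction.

Combined assessed value = 2,059,521.
Proportional shares: Garrison District 898,451/2,059,521 × $438,450 = 191,270.61; North Zone 420,528/2,059,521 × $438,450 = 89,525.91; South Borough 51,664/2,059,521 × $438,450 = 10,998.71; Ashcroft Ward 306,162/2,059,521 × $438,450 = 65,178.62; Riverside Township 382,716/2,059,521 × $438,450 = 81,476.14.
After rounding ($1): Garrison District $191,271; North Zone $89,526; South Borough $10,999; Ashcroft Ward $65,179; Riverside Township $81,476. Sum = $438,451.
Difference $438,450 − $438,451 = −$1 applied to South Borough: South Borough becomes $10,998.

Garrison District: $191,271 · North Zone: $89,526 · South Borough: $10,998 · Ashcroft Ward: $65,179 · Riverside Township: $81,476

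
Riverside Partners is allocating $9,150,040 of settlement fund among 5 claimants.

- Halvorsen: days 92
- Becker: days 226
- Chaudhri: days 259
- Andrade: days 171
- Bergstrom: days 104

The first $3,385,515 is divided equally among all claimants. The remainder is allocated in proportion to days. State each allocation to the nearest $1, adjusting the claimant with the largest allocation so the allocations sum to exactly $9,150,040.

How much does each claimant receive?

Halvorsen: $1,299,563 | Becker: $2,206,191 | Chaudhri: $2,429,464 | Andrade: $1,834,068 | Bergstrom: $1,380,754

$3,385,515 shared equally gives $677,103 per claimant.
Remainder $5,764,525 by days (total 852): Halvorsen 622,460.45 → $622,460; Becker 1,529,087.62 → $1,529,088; Chaudhri 1,752,361.47 → $1,752,361; Andrade 1,156,964.52 → $1,156,965; Bergstrom 703,650.94 → $703,651.
Totals: Halvorsen $677,103 + $622,460 = $1,299,563; Becker $677,103 + $1,529,088 = $2,206,191; Chaudhri $677,103 + $1,752,361 = $2,429,464; Andrade $677,103 + $1,156,965 = $1,834,068; Bergstrom $677,103 + $703,651 = $1,380,754.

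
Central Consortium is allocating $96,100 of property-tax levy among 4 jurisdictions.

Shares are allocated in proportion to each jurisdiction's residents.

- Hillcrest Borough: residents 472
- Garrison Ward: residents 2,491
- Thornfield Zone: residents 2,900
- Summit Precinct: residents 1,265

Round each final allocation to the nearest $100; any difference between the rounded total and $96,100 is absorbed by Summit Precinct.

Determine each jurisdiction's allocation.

Combined residents = 7,128.
Pro-rata amounts: Hillcrest Borough 472/7,128 × $96,100 = 6,363.52; Garrison Ward 2,491/7,128 × $96,100 = 33,583.77; Thornfield Zone 2,900/7,128 × $96,100 = 39,097.92; Summit Precinct 1,265/7,128 × $96,100 = 17,054.78.
Rounded to nearest $100: Hillcrest Borough $6,400; Garrison Ward $33,600; Thornfield Zone $39,100; Summit Precinct $17,100. Sum = $96,200.
Difference $96,100 − $96,200 = −$100 applied to Summit Precinct: Summit Precinct becomes $17,000.

Hillcrest Borough: $6,400; Garrison Ward: $33,600; Thornfield Zone: $39,100; Summit Precinct: $17,000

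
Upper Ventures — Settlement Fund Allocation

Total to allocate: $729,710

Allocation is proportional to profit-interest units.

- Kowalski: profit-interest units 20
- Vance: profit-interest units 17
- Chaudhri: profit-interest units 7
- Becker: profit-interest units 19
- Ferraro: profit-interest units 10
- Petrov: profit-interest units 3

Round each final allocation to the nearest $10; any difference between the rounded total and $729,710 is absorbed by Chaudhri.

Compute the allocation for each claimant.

Kowalski: $192,030 | Vance: $163,220 | Chaudhri: $67,220 | Becker: $182,430 | Ferraro: $96,010 | Petrov: $28,800

Total profit-interest units = 76.
Raw shares: Kowalski 20/76 × $729,710 = 192,028.95; Vance 17/76 × $729,710 = 163,224.61; Chaudhri 7/76 × $729,710 = 67,210.13; Becker 19/76 × $729,710 = 182,427.50; Ferraro 10/76 × $729,710 = 96,014.47; Petrov 3/76 × $729,710 = 28,804.34.
Rounded to nearest $10: Kowalski $192,030; Vance $163,220; Chaudhri $67,210; Becker $182,430; Ferraro $96,010; Petrov $28,800. Sum = $729,700.
Difference $729,710 − $729,700 = +$10 applied to Chaudhri: Chaudhri becomes $67,220.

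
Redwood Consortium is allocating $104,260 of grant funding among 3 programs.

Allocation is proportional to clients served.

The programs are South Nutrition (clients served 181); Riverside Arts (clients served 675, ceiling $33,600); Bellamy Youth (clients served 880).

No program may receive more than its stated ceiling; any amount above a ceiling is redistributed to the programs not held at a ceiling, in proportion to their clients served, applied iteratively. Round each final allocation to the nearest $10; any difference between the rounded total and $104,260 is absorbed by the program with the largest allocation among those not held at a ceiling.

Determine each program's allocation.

Total clients served = 1,736.
Unconstrained shares: South Nutrition 10,870.43; Riverside Arts 40,538.88; Bellamy Youth 52,850.69.
Held at cap: Riverside Arts ($33,600); residual $70,660 reallocated over remaining clients served 1,061.
Shares after redistribution: South Nutrition 12,054.16 → $12,050; Bellamy Youth 58,605.84 → $58,610.

South Nutrition: $12,050; Riverside Arts: $33,600; Bellamy Youth: $58,610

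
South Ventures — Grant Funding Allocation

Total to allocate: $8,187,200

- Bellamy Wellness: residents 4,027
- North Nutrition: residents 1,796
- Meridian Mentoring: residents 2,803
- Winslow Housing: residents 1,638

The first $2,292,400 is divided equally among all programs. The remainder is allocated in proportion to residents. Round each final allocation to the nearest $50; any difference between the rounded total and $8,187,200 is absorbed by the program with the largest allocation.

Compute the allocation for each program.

Equal tier: $2,292,400 ÷ 4 = $573,100 apiece.
Remainder $5,894,800 by residents (total 10,264): Bellamy Wellness 2,312,778.60 → $2,312,800; North Nutrition 1,031,475.14 → $1,031,500; Meridian Mentoring 1,609,813.37 → $1,609,800; Winslow Housing 940,732.89 → $940,750.
Rounding difference −$50 on remainder applied to Bellamy Wellness.
Totals: Bellamy Wellness $573,100 + $2,312,750 = $2,885,850; North Nutrition $573,100 + $1,031,500 = $1,604,600; Meridian Mentoring $573,100 + $1,609,800 = $2,182,900; Winslow Housing $573,100 + $940,750 = $1,513,850.

Bellamy Wellness: $2,885,850; North Nutrition: $1,604,600; Meridian Mentoring: $2,182,900; Winslow Housing: $1,513,850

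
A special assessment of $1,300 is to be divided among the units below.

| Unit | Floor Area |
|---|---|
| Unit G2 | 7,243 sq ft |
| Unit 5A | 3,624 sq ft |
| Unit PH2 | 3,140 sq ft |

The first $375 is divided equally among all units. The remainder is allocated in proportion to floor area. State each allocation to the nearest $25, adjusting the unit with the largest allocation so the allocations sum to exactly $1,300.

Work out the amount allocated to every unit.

Unit G2: $600 · Unit 5A: $375 · Unit PH2: $325

First tranche $375 split equally: $125 each.
Remainder $925 by floor area (total 14,007): Unit G2 478.32 → $475; Unit 5A 239.32 → $250; Unit PH2 207.36 → $200.
Totals: Unit G2 $125 + $475 = $600; Unit 5A $125 + $250 = $375; Unit PH2 $125 + $200 = $325.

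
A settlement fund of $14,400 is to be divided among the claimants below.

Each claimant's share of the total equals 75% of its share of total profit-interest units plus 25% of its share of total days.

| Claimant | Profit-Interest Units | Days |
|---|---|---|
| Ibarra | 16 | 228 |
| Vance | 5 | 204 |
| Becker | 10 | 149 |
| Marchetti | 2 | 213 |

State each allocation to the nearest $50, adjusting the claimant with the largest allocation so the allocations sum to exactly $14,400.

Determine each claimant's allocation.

Totals — profit-interest units 33, days 794.
Blended shares (75% profit-interest units + 25% days): Ibarra 0.4354; Vance 0.1779; Becker 0.2742; Marchetti 0.1125.
Raw shares: Ibarra 6,270.12; Vance 2,561.30; Becker 3,948.29; Marchetti 1,620.29.
Rounded to nearest $50: Ibarra $6,250; Vance $2,550; Becker $3,950; Marchetti $1,600. Sum = $14,350.
Difference $14,400 − $14,350 = +$50 applied to largest allocation (Ibarra): Ibarra becomes $6,300.

Ibarra: $6,300 · Vance: $2,550 · Becker: $3,950 · Marchetti: $1,600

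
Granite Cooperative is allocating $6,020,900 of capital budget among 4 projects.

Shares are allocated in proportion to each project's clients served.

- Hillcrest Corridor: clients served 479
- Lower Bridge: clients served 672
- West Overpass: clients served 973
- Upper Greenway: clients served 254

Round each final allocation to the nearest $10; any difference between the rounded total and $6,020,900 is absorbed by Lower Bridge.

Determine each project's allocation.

Hillcrest Corridor: $1,212,790; Lower Bridge: $1,701,440; West Overpass: $2,463,560; Upper Greenway: $643,110

Total clients served = 2,378.
Proportional shares: Hillcrest Corridor 479/2,378 × $6,020,900 = 1,212,788.52; Lower Bridge 672/2,378 × $6,020,900 = 1,701,448.61; West Overpass 973/2,378 × $6,020,900 = 2,463,555.80; Upper Greenway 254/2,378 × $6,020,900 = 643,107.06.
At nearest $10: Hillcrest Corridor $1,212,790; Lower Bridge $1,701,450; West Overpass $2,463,560; Upper Greenway $643,110. Sum = $6,020,910.
Difference $6,020,900 − $6,020,910 = −$10 applied to Lower Bridge: Lower Bridge becomes $1,701,440.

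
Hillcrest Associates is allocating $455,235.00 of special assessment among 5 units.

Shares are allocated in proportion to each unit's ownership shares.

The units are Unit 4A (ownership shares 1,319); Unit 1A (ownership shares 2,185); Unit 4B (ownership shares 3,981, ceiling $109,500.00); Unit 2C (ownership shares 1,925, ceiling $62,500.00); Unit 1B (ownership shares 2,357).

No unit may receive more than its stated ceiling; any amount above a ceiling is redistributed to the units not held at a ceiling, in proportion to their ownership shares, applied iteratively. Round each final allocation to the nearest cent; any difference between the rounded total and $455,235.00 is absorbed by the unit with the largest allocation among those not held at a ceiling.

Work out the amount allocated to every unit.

Unit 4A: $63,741.16 | Unit 1A: $105,590.94 | Unit 4B: $109,500.00 | Unit 2C: $62,500.00 | Unit 1B: $113,902.90

Combined ownership shares = 11,767.
Unconstrained shares: Unit 4A 51,028.7214; Unit 1A 84,532.0366; Unit 4B 154,014.6626; Unit 2C 74,473.3046; Unit 1B 91,186.2748.
Capped: Unit 4B ($109,500.00), Unit 2C ($62,500.00); residual $283,235.00 reallocated over remaining ownership shares 5,861.
Remaining shares: Unit 4A 63,741.1645 → $63,741.16; Unit 1A 105,590.9358 → $105,590.94; Unit 1B 113,902.8997 → $113,902.90.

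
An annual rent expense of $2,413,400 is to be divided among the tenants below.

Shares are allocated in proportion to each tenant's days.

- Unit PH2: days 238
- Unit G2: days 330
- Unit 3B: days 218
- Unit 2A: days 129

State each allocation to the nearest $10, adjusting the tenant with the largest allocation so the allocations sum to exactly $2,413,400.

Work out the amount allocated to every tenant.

Unit PH2: $627,750 · Unit G2: $870,400 · Unit 3B: $575,000 · Unit 2A: $340,250

Days total: 915.
Proportional shares: Unit PH2 238/915 × $2,413,400 = 627,747.76; Unit G2 330/915 × $2,413,400 = 870,406.56; Unit 3B 218/915 × $2,413,400 = 574,995.85; Unit 2A 129/915 × $2,413,400 = 340,249.84.
After rounding ($10): Unit PH2 $627,750; Unit G2 $870,410; Unit 3B $575,000; Unit 2A $340,250. Sum = $2,413,410.
Difference $2,413,400 − $2,413,410 = −$10 applied to largest allocation (Unit G2): Unit G2 becomes $870,400.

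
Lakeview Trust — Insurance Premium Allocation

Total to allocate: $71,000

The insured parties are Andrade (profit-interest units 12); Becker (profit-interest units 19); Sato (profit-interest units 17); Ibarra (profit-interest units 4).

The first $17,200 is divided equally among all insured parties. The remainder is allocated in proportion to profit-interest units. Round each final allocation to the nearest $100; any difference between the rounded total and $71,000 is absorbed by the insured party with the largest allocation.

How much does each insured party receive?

Equal tier: $17,200 ÷ 4 = $4,300 apiece.
Remainder $53,800 by profit-interest units (total 52): Andrade 12,415.38 → $12,400; Becker 19,657.69 → $19,700; Sato 17,588.46 → $17,600; Ibarra 4,138.46 → $4,100.
Totals: Andrade $4,300 + $12,400 = $16,700; Becker $4,300 + $19,700 = $24,000; Sato $4,300 + $17,600 = $21,900; Ibarra $4,300 + $4,100 = $8,400.

Andrade: $16,700 | Becker: $24,000 | Sato: $21,900 | Ibarra: $8,400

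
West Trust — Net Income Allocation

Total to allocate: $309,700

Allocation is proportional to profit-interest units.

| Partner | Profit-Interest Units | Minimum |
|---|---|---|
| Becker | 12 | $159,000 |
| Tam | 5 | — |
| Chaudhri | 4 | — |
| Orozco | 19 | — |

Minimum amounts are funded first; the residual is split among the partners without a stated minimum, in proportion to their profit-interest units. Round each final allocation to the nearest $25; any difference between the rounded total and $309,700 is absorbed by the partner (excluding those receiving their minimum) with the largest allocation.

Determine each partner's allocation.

Becker: $159,000 · Tam: $26,900 · Chaudhri: $21,525 · Orozco: $102,275

Guaranteed amounts: Becker $159,000. Remaining pool $150,700.
Remaining pool split over remaining profit-interest units 28: Tam 26,910.71 → $26,900; Chaudhri 21,528.57 → $21,525; Orozco 102,260.71 → $102,250.
Rounding difference +$25 applied to Orozco → $102,275.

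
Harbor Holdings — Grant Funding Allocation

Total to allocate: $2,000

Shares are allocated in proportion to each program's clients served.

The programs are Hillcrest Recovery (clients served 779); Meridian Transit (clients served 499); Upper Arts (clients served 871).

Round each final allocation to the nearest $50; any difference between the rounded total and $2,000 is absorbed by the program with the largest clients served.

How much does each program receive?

Hillcrest Recovery: $700; Meridian Transit: $450; Upper Arts: $850

Sum of clients served: 2,149.
Pro-rata amounts: Hillcrest Recovery 779/2,149 × $2,000 = 724.99; Meridian Transit 499/2,149 × $2,000 = 464.40; Upper Arts 871/2,149 × $2,000 = 810.61.
Rounded to nearest $50: Hillcrest Recovery $700; Meridian Transit $450; Upper Arts $800. Sum = $1,950.
Difference $2,000 − $1,950 = +$50 applied to largest clients served (Upper Arts): Upper Arts becomes $850.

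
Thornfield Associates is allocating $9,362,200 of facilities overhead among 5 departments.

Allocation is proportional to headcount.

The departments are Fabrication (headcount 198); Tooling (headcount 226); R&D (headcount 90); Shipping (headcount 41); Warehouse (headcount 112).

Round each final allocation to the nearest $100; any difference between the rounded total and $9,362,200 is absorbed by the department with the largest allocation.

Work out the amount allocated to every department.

Headcount total: 667.
Raw shares: Fabrication 198/667 × $9,362,200 = 2,779,183.81; Tooling 226/667 × $9,362,200 = 3,172,199.70; R&D 90/667 × $9,362,200 = 1,263,265.37; Shipping 41/667 × $9,362,200 = 575,487.56; Warehouse 112/667 × $9,362,200 = 1,572,063.57.
After rounding ($100): Fabrication $2,779,200; Tooling $3,172,200; R&D $1,263,300; Shipping $575,500; Warehouse $1,572,100. Sum = $9,362,300.
Difference $9,362,200 − $9,362,300 = −$100 applied to largest allocation (Tooling): Tooling becomes $3,172,100.

Fabrication: $2,779,200 · Tooling: $3,172,100 · R&D: $1,263,300 · Shipping: $575,500 · Warehouse: $1,572,100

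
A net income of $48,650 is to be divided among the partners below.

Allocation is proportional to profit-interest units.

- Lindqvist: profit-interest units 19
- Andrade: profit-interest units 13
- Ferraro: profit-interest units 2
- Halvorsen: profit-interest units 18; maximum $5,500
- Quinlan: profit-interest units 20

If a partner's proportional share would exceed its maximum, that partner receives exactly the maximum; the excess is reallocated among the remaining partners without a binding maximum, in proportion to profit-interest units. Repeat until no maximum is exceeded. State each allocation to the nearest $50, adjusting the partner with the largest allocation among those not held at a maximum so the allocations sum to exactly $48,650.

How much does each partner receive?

Lindqvist: $15,200; Andrade: $10,400; Ferraro: $1,600; Halvorsen: $5,500; Quinlan: $15,950

Total profit-interest units = 72.
Proportional shares (ignoring caps): Lindqvist 12,838.19; Andrade 8,784.03; Ferraro 1,351.39; Halvorsen 12,162.50; Quinlan 13,513.89.
Held at cap: Halvorsen ($5,500); residual $43,150 reallocated over remaining profit-interest units 54.
Shares after redistribution: Lindqvist 15,182.41 → $15,200; Andrade 10,387.96 → $10,400; Ferraro 1,598.15 → $1,600; Quinlan 15,981.48 → $16,000.
Rounding difference −$50 applied to Quinlan → $15,950.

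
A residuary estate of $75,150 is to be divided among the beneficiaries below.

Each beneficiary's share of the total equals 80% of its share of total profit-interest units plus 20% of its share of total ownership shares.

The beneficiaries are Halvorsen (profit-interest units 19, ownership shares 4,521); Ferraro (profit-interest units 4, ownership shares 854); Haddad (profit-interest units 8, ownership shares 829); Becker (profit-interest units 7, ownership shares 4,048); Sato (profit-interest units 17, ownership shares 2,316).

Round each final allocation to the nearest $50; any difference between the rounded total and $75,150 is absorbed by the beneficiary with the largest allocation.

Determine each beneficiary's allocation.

Totals — profit-interest units 55, ownership shares 12,568.
Combined weights (80% profit-interest units + 20% ownership shares): Halvorsen 0.3483; Ferraro 0.0718; Haddad 0.1296; Becker 0.1662; Sato 0.2841.
Raw shares: Halvorsen 26,175.37; Ferraro 5,393.66; Haddad 9,736.12; Becker 12,492.62; Sato 21,352.24.
Rounded to nearest $50: Halvorsen $26,200; Ferraro $5,400; Haddad $9,750; Becker $12,500; Sato $21,350. Sum = $75,200.
Difference $75,150 − $75,200 = −$50 applied to largest allocation (Halvorsen): Halvorsen becomes $26,150.

Halvorsen: $26,150; Ferraro: $5,400; Haddad: $9,750; Becker: $12,500; Sato: $21,350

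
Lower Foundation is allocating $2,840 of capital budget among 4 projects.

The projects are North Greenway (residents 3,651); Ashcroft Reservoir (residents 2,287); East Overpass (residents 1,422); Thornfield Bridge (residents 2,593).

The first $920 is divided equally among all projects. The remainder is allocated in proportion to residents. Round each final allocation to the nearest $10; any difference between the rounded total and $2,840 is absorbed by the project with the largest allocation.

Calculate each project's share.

North Greenway: $940 | Ashcroft Reservoir: $670 | East Overpass: $500 | Thornfield Bridge: $730

First tranche $920 split equally: $230 each.
Remainder $1,920 by residents (total 9,953): North Greenway 704.30 → $700; Ashcroft Reservoir 441.18 → $440; East Overpass 274.31 → $270; Thornfield Bridge 500.21 → $500.
Rounding difference +$10 on remainder applied to North Greenway.
Totals: North Greenway $230 + $710 = $940; Ashcroft Reservoir $230 + $440 = $670; East Overpass $230 + $270 = $500; Thornfield Bridge $230 + $500 = $730.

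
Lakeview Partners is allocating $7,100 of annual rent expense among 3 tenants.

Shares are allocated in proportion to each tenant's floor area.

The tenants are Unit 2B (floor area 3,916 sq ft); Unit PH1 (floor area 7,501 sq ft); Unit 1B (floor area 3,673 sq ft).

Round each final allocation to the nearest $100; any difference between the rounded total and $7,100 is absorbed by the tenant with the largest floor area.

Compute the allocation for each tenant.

Unit 2B: $1,800; Unit PH1: $3,600; Unit 1B: $1,700

Sum of floor area: 15,090.
Proportional shares: Unit 2B 3,916/15,090 × $7,100 = 1,842.52; Unit PH1 7,501/15,090 × $7,100 = 3,529.30; Unit 1B 3,673/15,090 × $7,100 = 1,728.18.
Rounded to nearest $100: Unit 2B $1,800; Unit PH1 $3,500; Unit 1B $1,700. Sum = $7,000.
Difference $7,100 − $7,000 = +$100 applied to largest floor area (Unit PH1): Unit PH1 becomes $3,600.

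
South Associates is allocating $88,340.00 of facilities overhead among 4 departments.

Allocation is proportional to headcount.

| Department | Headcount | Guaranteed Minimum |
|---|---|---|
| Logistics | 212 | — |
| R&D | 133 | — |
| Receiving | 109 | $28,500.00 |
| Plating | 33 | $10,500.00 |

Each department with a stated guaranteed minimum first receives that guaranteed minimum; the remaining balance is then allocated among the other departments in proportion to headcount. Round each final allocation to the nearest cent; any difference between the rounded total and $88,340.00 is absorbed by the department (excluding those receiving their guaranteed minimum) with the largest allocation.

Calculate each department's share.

Logistics: $30,319.07; R&D: $19,020.93; Receiving: $28,500.00; Plating: $10,500.00

Guaranteed amounts: Receiving $28,500.00; Plating $10,500.00. Balance $49,340.00.
Balance split over remaining headcount 345: Logistics 30,319.0725 → $30,319.07; R&D 19,020.9275 → $19,020.93.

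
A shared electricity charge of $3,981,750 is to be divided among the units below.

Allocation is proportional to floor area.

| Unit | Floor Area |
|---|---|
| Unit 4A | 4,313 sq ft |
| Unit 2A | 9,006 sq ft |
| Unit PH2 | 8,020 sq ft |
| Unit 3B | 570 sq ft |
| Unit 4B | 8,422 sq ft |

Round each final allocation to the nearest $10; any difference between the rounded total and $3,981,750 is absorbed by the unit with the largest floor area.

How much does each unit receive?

Unit 4A: $566,200 · Unit 2A: $1,182,270 · Unit PH2: $1,052,840 · Unit 3B: $74,830 · Unit 4B: $1,105,610

Combined floor area = 30,331.
Raw shares: Unit 4A 4,313/30,331 × $3,981,750 = 566,195.90; Unit 2A 9,006/30,331 × $3,981,750 = 1,182,276.89; Unit PH2 8,020/30,331 × $3,981,750 = 1,052,838.19; Unit 3B 570/30,331 × $3,981,750 = 74,827.65; Unit 4B 8,422/30,331 × $3,981,750 = 1,105,611.37.
Rounded to nearest $10: Unit 4A $566,200; Unit 2A $1,182,280; Unit PH2 $1,052,840; Unit 3B $74,830; Unit 4B $1,105,610. Sum = $3,981,760.
Difference $3,981,750 − $3,981,760 = −$10 applied to largest floor area (Unit 2A): Unit 2A becomes $1,182,270.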